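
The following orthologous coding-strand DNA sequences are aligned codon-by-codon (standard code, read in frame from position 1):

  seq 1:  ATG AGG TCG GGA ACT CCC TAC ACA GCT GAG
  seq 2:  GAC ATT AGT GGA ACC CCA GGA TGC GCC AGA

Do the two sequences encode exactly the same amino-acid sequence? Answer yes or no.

no

Codon 1: ATG Met / GAC Asp — nonsynonymous.
Codon 2: AGG Arg / ATT Ile — nonsynonymous.
Codon 3: TCG Ser / AGT Ser — synonymous.
Codon 4: GGA Gly / GGA Gly — identical.
Codon 5: ACT Thr / ACC Thr — synonymous.
Codon 6: CCC Pro / CCA Pro — synonymous.
Codon 7: TAC Tyr / GGA Gly — nonsynonymous.
Codon 8: ACA Thr / TGC Cys — nonsynonymous.
Codon 9: GCT Ala / GCC Ala — synonymous.
Codon 10: GAG Glu / AGA Arg — nonsynonymous.
Nonsynonymous differences: 5 → different protein.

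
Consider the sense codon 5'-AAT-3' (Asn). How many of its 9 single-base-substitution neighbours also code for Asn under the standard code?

1

Position 1: none → 0 synonymous.
Position 2: none → 0 synonymous.
Position 3: AAC → 1 synonymous.
Total: 0 + 0 + 1 = 1.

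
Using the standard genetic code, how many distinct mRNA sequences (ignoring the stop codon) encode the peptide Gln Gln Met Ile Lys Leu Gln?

Gln: 2 codons.
Gln: 2 codons.
Met: 1 codon.
Ile: 3 codons.
Lys: 2 codons.
Leu: 6 codons.
Gln: 2 codons.
2 × 2 × 1 × 3 × 2 × 6 × 2 = 288.

288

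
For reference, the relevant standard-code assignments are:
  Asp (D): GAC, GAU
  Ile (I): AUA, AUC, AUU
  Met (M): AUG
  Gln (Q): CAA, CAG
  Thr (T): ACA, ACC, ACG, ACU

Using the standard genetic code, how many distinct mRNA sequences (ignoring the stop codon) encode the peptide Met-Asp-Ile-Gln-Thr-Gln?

96

Met: 1 codon.
Asp: 2 codons.
Ile: 3 codons.
Gln: 2 codons.
Thr: 4 codons.
Gln: 2 codons.
1 × 2 × 3 × 2 × 4 × 2 = 96.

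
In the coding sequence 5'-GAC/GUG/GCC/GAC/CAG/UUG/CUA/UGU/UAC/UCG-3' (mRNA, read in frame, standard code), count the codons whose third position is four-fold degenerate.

Codon 1 GAC (Asp): third position 2-fold.
Codon 2 GUG (Val): third position 4-fold.
Codon 3 GCC (Ala): third position 4-fold.
Codon 4 GAC (Asp): third position 2-fold.
Codon 5 CAG (Gln): third position 2-fold.
Codon 6 UUG (Leu): third position 2-fold.
Codon 7 CUA (Leu): third position 4-fold.
Codon 8 UGU (Cys): third position 2-fold.
Codon 9 UAC (Tyr): third position 2-fold.
Codon 10 UCG (Ser): third position 4-fold.
Four-fold degenerate third positions: 4.

4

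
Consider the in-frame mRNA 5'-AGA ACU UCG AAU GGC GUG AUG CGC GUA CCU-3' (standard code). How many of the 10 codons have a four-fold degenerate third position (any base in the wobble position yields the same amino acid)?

Codon 1 AGA (Arg): third position 2-fold.
Codon 2 ACU (Thr): third position 4-fold.
Codon 3 UCG (Ser): third position 4-fold.
Codon 4 AAU (Asn): third position 2-fold.
Codon 5 GGC (Gly): third position 4-fold.
Codon 6 GUG (Val): third position 4-fold.
Codon 7 AUG (Met): third position 1-fold.
Codon 8 CGC (Arg): third position 4-fold.
Codon 9 GUA (Val): third position 4-fold.
Codon 10 CCU (Pro): third position 4-fold.
Four-fold degenerate third positions: 7.

7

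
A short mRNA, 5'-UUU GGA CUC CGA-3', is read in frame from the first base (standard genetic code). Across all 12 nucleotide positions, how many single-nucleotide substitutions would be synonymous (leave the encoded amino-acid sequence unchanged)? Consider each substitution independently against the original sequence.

Codon 1 (UUU, Phe): 1 synonymous substitution.
Codon 2 (GGA, Gly): 3 synonymous substitutions.
Codon 3 (CUC, Leu): 3 synonymous substitutions.
Codon 4 (CGA, Arg): 4 synonymous substitutions.
Total: 1 + 3 + 3 + 4 = 11.

11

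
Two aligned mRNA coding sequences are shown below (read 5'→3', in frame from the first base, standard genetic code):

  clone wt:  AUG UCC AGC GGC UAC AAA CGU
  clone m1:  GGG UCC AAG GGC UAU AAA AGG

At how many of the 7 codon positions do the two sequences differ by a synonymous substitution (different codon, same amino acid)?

Codon 1: AUG Met / GGG Gly — nonsynonymous.
Codon 2: UCC Ser / UCC Ser — identical.
Codon 3: AGC Ser / AAG Lys — nonsynonymous.
Codon 4: GGC Gly / GGC Gly — identical.
Codon 5: UAC Tyr / UAU Tyr — synonymous.
Codon 6: AAA Lys / AAA Lys — identical.
Codon 7: CGU Arg / AGG Arg — synonymous.
Synonymous differences: 2.

2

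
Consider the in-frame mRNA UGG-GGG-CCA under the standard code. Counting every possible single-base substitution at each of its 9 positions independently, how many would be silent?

6

Codon 1 (UGG, Trp): 0 synonymous substitutions.
Codon 2 (GGG, Gly): 3 synonymous substitutions.
Codon 3 (CCA, Pro): 3 synonymous substitutions.
Total: 0 + 3 + 3 = 6.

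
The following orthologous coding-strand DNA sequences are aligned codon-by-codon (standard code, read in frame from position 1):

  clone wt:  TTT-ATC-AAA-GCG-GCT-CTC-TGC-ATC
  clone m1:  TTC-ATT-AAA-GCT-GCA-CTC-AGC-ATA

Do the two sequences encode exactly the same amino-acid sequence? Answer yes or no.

Codon 1: TTT Phe / TTC Phe — synonymous.
Codon 2: ATC Ile / ATT Ile — synonymous.
Codon 3: AAA Lys / AAA Lys — identical.
Codon 4: GCG Ala / GCT Ala — synonymous.
Codon 5: GCT Ala / GCA Ala — synonymous.
Codon 6: CTC Leu / CTC Leu — identical.
Codon 7: TGC Cys / AGC Ser — nonsynonymous.
Codon 8: ATC Ile / ATA Ile — synonymous.
Nonsynonymous differences: 1 → different protein.

no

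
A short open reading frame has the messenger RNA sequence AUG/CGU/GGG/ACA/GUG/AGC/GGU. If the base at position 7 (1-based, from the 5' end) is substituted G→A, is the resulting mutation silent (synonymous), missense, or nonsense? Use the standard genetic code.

missense

Position 7 falls in codon 3: GGG → Gly.
After the substitution the codon is AGG → Arg.
Gly ≠ Arg, so this is a missense mutation.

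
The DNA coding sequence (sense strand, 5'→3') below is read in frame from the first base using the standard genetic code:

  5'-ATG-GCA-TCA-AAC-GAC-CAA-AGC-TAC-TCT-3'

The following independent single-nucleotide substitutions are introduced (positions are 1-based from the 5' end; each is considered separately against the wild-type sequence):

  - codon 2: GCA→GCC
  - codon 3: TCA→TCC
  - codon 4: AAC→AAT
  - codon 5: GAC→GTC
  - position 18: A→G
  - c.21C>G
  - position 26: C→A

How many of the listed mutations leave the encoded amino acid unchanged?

4

Codon 2: GCA (Ala) → GCC (Ala) — synonymous.
Codon 3: TCA (Ser) → TCC (Ser) — synonymous.
Codon 4: AAC (Asn) → AAT (Asn) — synonymous.
Codon 5: GAC (Asp) → GTC (Val) — missense.
Codon 6: CAA (Gln) → CAG (Gln) — synonymous.
Codon 7: AGC (Ser) → AGG (Arg) — missense.
Codon 9: TCT (Ser) → TAT (Tyr) — missense.
Synonymous: 4 of 7.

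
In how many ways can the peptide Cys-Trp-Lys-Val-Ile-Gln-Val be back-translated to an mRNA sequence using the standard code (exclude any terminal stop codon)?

384

Cys: 2 codons.
Trp: 1 codon.
Lys: 2 codons.
Val: 4 codons.
Ile: 3 codons.
Gln: 2 codons.
Val: 4 codons.
2 × 1 × 2 × 4 × 3 × 2 × 4 = 384.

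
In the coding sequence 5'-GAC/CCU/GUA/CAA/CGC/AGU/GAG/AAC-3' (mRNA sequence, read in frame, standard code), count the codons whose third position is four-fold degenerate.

Codon 1 GAC (Asp): third position 2-fold.
Codon 2 CCU (Pro): third position 4-fold.
Codon 3 GUA (Val): third position 4-fold.
Codon 4 CAA (Gln): third position 2-fold.
Codon 5 CGC (Arg): third position 4-fold.
Codon 6 AGU (Ser): third position 2-fold.
Codon 7 GAG (Glu): third position 2-fold.
Codon 8 AAC (Asn): third position 2-fold.
Four-fold degenerate third positions: 3.

3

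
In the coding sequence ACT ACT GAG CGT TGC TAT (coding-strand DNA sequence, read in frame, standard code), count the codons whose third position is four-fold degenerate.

3

Codon 1 ACT (Thr): third position 4-fold.
Codon 2 ACT (Thr): third position 4-fold.
Codon 3 GAG (Glu): third position 2-fold.
Codon 4 CGT (Arg): third position 4-fold.
Codon 5 TGC (Cys): third position 2-fold.
Codon 6 TAT (Tyr): third position 2-fold.
Four-fold degenerate third positions: 3.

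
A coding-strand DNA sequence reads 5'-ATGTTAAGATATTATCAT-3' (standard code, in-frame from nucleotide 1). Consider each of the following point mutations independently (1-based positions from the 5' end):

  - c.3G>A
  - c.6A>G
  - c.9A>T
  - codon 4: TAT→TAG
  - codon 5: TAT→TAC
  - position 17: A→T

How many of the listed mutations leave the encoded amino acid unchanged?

Codon 1: ATG (Met) → ATA (Ile) — missense.
Codon 2: TTA (Leu) → TTG (Leu) — synonymous.
Codon 3: AGA (Arg) → AGT (Ser) — missense.
Codon 4: TAT (Tyr) → TAG (Stop) — nonsense.
Codon 5: TAT (Tyr) → TAC (Tyr) — synonymous.
Codon 6: CAT (His) → CTT (Leu) — missense.
Synonymous: 2 of 6.

2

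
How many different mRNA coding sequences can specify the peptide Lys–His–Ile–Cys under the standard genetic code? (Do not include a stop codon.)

24

Lys: 2 codons.
His: 2 codons.
Ile: 3 codons.
Cys: 2 codons.
2 × 2 × 3 × 2 = 24.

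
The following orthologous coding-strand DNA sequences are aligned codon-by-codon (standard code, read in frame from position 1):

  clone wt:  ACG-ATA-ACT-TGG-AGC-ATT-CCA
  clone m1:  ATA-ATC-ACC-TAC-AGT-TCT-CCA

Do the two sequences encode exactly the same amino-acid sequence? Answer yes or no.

Codon 1: ACG Thr / ATA Ile — nonsynonymous.
Codon 2: ATA Ile / ATC Ile — synonymous.
Codon 3: ACT Thr / ACC Thr — synonymous.
Codon 4: TGG Trp / TAC Tyr — nonsynonymous.
Codon 5: AGC Ser / AGT Ser — synonymous.
Codon 6: ATT Ile / TCT Ser — nonsynonymous.
Codon 7: CCA Pro / CCA Pro — identical.
Nonsynonymous differences: 3 → different protein.

no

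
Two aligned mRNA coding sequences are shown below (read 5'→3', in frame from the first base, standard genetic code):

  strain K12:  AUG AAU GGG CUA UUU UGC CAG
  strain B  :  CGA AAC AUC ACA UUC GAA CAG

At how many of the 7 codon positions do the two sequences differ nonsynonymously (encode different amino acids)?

Codon 1: AUG Met / CGA Arg — nonsynonymous.
Codon 2: AAU Asn / AAC Asn — synonymous.
Codon 3: GGG Gly / AUC Ile — nonsynonymous.
Codon 4: CUA Leu / ACA Thr — nonsynonymous.
Codon 5: UUU Phe / UUC Phe — synonymous.
Codon 6: UGC Cys / GAA Glu — nonsynonymous.
Codon 7: CAG Gln / CAG Gln — identical.
Nonsynonymous differences: 4.

4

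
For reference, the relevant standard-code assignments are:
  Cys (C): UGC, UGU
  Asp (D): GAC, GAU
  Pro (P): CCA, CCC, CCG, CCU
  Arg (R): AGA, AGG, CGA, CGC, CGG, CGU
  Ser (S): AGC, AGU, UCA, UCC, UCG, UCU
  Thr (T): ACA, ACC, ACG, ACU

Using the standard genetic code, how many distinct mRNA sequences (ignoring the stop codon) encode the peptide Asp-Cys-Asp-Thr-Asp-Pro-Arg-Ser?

Asp: 2 codons.
Cys: 2 codons.
Asp: 2 codons.
Thr: 4 codons.
Asp: 2 codons.
Pro: 4 codons.
Arg: 6 codons.
Ser: 6 codons.
2 × 2 × 2 × 4 × 2 × 4 × 6 × 6 = 9216.

9216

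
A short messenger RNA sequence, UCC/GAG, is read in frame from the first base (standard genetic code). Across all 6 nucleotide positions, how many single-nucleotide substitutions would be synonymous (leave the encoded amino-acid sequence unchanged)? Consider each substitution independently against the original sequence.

Codon 1 (UCC, Ser): 3 synonymous substitutions.
Codon 2 (GAG, Glu): 1 synonymous substitution.
Total: 3 + 1 = 4.

4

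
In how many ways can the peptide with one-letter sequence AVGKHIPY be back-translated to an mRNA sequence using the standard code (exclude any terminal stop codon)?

Ala: 4 codons.
Val: 4 codons.
Gly: 4 codons.
Lys: 2 codons.
His: 2 codons.
Ile: 3 codons.
Pro: 4 codons.
Tyr: 2 codons.
4 × 4 × 4 × 2 × 2 × 3 × 4 × 2 = 6144.

6144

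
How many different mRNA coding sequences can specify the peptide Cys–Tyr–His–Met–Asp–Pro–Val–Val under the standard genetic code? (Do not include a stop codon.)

Cys: 2 codons.
Tyr: 2 codons.
His: 2 codons.
Met: 1 codon.
Asp: 2 codons.
Pro: 4 codons.
Val: 4 codons.
Val: 4 codons.
2 × 2 × 2 × 1 × 2 × 4 × 4 × 4 = 1024.

1024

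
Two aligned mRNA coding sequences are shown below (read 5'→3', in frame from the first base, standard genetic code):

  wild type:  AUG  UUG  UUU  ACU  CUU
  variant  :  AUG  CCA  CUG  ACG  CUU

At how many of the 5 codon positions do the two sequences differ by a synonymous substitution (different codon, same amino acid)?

1

Codon 1: AUG Met / AUG Met — identical.
Codon 2: UUG Leu / CCA Pro — nonsynonymous.
Codon 3: UUU Phe / CUG Leu — nonsynonymous.
Codon 4: ACU Thr / ACG Thr — synonymous.
Codon 5: CUU Leu / CUU Leu — identical.
Synonymous differences: 1.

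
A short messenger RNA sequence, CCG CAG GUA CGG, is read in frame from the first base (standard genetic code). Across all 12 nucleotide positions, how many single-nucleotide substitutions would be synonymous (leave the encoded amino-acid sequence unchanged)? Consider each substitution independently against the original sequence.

Codon 1 (CCG, Pro): 3 synonymous substitutions.
Codon 2 (CAG, Gln): 1 synonymous substitution.
Codon 3 (GUA, Val): 3 synonymous substitutions.
Codon 4 (CGG, Arg): 4 synonymous substitutions.
Total: 3 + 1 + 3 + 4 = 11.

11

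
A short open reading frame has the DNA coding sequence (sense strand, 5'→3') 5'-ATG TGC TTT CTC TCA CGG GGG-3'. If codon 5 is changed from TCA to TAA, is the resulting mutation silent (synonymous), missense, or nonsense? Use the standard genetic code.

nonsense

Position 14 falls in codon 5: TCA → Ser.
After the substitution the codon is TAA → Stop.
The new codon is a stop codon, so this is a nonsense mutation.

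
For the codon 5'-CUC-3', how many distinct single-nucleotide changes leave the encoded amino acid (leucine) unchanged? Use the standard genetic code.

Position 1: none → 0 synonymous.
Position 2: none → 0 synonymous.
Position 3: CUU, CUA, CUG → 3 synonymous.
Total: 0 + 0 + 3 = 3.

3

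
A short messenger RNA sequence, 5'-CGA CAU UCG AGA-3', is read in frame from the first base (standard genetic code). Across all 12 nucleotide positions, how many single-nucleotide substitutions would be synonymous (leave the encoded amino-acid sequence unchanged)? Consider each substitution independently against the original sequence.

10

Codon 1 (CGA, Arg): 4 synonymous substitutions.
Codon 2 (CAU, His): 1 synonymous substitution.
Codon 3 (UCG, Ser): 3 synonymous substitutions.
Codon 4 (AGA, Arg): 2 synonymous substitutions.
Total: 4 + 1 + 3 + 2 = 10.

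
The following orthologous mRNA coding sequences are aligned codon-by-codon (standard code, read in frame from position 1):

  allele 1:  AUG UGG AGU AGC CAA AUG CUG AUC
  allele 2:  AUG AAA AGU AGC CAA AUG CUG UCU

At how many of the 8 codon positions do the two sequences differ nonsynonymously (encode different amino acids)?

Codon 1: AUG Met / AUG Met — identical.
Codon 2: UGG Trp / AAA Lys — nonsynonymous.
Codon 3: AGU Ser / AGU Ser — identical.
Codon 4: AGC Ser / AGC Ser — identical.
Codon 5: CAA Gln / CAA Gln — identical.
Codon 6: AUG Met / AUG Met — identical.
Codon 7: CUG Leu / CUG Leu — identical.
Codon 8: AUC Ile / UCU Ser — nonsynonymous.
Nonsynonymous differences: 2.

2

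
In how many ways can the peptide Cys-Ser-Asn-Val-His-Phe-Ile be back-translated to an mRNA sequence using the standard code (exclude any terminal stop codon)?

Cys: 2 codons.
Ser: 6 codons.
Asn: 2 codons.
Val: 4 codons.
His: 2 codons.
Phe: 2 codons.
Ile: 3 codons.
2 × 6 × 2 × 4 × 2 × 2 × 3 = 1152.

1152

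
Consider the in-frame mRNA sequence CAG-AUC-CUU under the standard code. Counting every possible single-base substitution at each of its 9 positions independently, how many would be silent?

Codon 1 (CAG, Gln): 1 synonymous substitution.
Codon 2 (AUC, Ile): 2 synonymous substitutions.
Codon 3 (CUU, Leu): 3 synonymous substitutions.
Total: 1 + 2 + 3 = 6.

6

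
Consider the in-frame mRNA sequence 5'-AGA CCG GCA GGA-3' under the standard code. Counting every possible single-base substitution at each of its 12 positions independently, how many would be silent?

11

Codon 1 (AGA, Arg): 2 synonymous substitutions.
Codon 2 (CCG, Pro): 3 synonymous substitutions.
Codon 3 (GCA, Ala): 3 synonymous substitutions.
Codon 4 (GGA, Gly): 3 synonymous substitutions.
Total: 2 + 3 + 3 + 3 = 11.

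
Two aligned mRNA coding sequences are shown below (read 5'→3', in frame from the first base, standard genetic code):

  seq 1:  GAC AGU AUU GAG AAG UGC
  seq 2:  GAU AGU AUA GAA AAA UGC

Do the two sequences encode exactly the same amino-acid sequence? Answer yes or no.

yes

Codon 1: GAC Asp / GAU Asp — synonymous.
Codon 2: AGU Ser / AGU Ser — identical.
Codon 3: AUU Ile / AUA Ile — synonymous.
Codon 4: GAG Glu / GAA Glu — synonymous.
Codon 5: AAG Lys / AAA Lys — synonymous.
Codon 6: UGC Cys / UGC Cys — identical.
Nonsynonymous differences: 0 → same protein.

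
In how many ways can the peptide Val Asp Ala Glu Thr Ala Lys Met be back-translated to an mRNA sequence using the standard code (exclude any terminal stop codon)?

Val: 4 codons.
Asp: 2 codons.
Ala: 4 codons.
Glu: 2 codons.
Thr: 4 codons.
Ala: 4 codons.
Lys: 2 codons.
Met: 1 codon.
4 × 2 × 4 × 2 × 4 × 4 × 2 × 1 = 2048.

2048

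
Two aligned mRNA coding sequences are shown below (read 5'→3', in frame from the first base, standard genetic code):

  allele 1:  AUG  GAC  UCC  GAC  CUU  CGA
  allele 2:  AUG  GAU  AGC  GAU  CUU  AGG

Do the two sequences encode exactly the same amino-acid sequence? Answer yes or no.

Codon 1: AUG Met / AUG Met — identical.
Codon 2: GAC Asp / GAU Asp — synonymous.
Codon 3: UCC Ser / AGC Ser — synonymous.
Codon 4: GAC Asp / GAU Asp — synonymous.
Codon 5: CUU Leu / CUU Leu — identical.
Codon 6: CGA Arg / AGG Arg — synonymous.
Nonsynonymous differences: 0 → same protein.

yes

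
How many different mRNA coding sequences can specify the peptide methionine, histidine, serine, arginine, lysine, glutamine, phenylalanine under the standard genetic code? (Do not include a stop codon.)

576

Met: 1 codon.
His: 2 codons.
Ser: 6 codons.
Arg: 6 codons.
Lys: 2 codons.
Gln: 2 codons.
Phe: 2 codons.
1 × 2 × 6 × 6 × 2 × 2 × 2 = 576.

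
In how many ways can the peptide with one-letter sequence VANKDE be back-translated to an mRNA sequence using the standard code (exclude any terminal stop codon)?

256

Val: 4 codons.
Ala: 4 codons.
Asn: 2 codons.
Lys: 2 codons.
Asp: 2 codons.
Glu: 2 codons.
4 × 4 × 2 × 2 × 2 × 2 = 256.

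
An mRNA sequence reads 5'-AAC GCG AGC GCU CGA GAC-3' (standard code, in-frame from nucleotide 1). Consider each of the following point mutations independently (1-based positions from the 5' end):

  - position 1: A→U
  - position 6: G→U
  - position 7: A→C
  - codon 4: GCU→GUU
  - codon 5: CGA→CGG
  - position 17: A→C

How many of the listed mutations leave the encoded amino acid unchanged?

2

Codon 1: AAC (Asn) → UAC (Tyr) — missense.
Codon 2: GCG (Ala) → GCU (Ala) — synonymous.
Codon 3: AGC (Ser) → CGC (Arg) — missense.
Codon 4: GCU (Ala) → GUU (Val) — missense.
Codon 5: CGA (Arg) → CGG (Arg) — synonymous.
Codon 6: GAC (Asp) → GCC (Ala) — missense.
Synonymous: 2 of 6.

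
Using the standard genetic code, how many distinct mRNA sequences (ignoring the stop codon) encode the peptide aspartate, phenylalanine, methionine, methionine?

4

Asp: 2 codons.
Phe: 2 codons.
Met: 1 codon.
Met: 1 codon.
2 × 2 × 1 × 1 = 4.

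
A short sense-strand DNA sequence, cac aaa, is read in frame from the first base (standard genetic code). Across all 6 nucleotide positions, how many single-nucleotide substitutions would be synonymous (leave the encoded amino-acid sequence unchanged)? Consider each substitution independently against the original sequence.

2

Codon 1 (CAC, His): 1 synonymous substitution.
Codon 2 (AAA, Lys): 1 synonymous substitution.
Total: 1 + 1 = 2.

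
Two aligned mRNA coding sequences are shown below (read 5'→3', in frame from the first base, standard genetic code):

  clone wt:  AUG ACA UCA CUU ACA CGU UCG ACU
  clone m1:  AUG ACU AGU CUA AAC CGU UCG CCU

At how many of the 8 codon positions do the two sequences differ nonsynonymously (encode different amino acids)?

2

Codon 1: AUG Met / AUG Met — identical.
Codon 2: ACA Thr / ACU Thr — synonymous.
Codon 3: UCA Ser / AGU Ser — synonymous.
Codon 4: CUU Leu / CUA Leu — synonymous.
Codon 5: ACA Thr / AAC Asn — nonsynonymous.
Codon 6: CGU Arg / CGU Arg — identical.
Codon 7: UCG Ser / UCG Ser — identical.
Codon 8: ACU Thr / CCU Pro — nonsynonymous.
Nonsynonymous differences: 2.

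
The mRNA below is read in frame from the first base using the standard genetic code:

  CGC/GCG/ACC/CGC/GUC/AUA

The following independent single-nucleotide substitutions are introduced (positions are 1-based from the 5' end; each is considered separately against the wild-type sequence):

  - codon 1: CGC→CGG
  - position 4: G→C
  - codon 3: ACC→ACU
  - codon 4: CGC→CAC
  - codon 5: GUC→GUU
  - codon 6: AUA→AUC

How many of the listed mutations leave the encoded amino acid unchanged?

Codon 1: CGC (Arg) → CGG (Arg) — synonymous.
Codon 2: GCG (Ala) → CCG (Pro) — missense.
Codon 3: ACC (Thr) → ACU (Thr) — synonymous.
Codon 4: CGC (Arg) → CAC (His) — missense.
Codon 5: GUC (Val) → GUU (Val) — synonymous.
Codon 6: AUA (Ile) → AUC (Ile) — synonymous.
Synonymous: 4 of 6.

4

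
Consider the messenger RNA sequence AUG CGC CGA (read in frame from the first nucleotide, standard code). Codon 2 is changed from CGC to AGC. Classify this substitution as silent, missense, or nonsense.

Position 4 falls in codon 2: CGC → Arg.
After the substitution the codon is AGC → Ser.
Arg ≠ Ser, so this is a missense mutation.

missense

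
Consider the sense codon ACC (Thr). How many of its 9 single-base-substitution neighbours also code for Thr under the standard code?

3

Position 1: none → 0 synonymous.
Position 2: none → 0 synonymous.
Position 3: ACU, ACA, ACG → 3 synonymous.
Total: 0 + 0 + 3 = 3.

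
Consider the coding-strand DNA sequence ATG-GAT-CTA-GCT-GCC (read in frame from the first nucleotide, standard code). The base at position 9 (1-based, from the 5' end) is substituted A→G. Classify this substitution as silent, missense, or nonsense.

silent

Position 9 falls in codon 3: CTA → Leu.
After the substitution the codon is CTG → Leu.
Both encode Leu, so the change is synonymous.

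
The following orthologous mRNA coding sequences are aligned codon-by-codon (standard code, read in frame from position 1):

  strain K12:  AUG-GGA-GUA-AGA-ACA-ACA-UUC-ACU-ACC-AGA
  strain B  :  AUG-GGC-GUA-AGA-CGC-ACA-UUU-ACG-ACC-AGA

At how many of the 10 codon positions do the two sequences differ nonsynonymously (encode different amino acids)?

Codon 1: AUG Met / AUG Met — identical.
Codon 2: GGA Gly / GGC Gly — synonymous.
Codon 3: GUA Val / GUA Val — identical.
Codon 4: AGA Arg / AGA Arg — identical.
Codon 5: ACA Thr / CGC Arg — nonsynonymous.
Codon 6: ACA Thr / ACA Thr — identical.
Codon 7: UUC Phe / UUU Phe — synonymous.
Codon 8: ACU Thr / ACG Thr — synonymous.
Codon 9: ACC Thr / ACC Thr — identical.
Codon 10: AGA Arg / AGA Arg — identical.
Nonsynonymous differences: 1.

1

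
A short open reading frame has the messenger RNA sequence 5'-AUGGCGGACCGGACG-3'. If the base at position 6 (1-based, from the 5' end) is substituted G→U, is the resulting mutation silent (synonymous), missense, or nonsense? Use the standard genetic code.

Position 6 falls in codon 2: GCG → Ala.
After the substitution the codon is GCU → Ala.
Both encode Ala, so the change is synonymous.

silent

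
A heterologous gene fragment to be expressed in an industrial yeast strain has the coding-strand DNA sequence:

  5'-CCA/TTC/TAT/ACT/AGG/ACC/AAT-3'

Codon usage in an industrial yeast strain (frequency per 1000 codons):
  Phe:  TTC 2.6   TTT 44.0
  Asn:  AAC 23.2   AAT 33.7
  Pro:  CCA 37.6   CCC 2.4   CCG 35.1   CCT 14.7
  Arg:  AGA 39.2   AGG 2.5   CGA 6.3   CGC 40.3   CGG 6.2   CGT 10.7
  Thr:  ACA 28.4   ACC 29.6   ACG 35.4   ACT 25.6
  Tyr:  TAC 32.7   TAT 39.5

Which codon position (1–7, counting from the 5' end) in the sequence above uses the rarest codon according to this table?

5

Codon 1 CCA (Pro): 37.6 per 1000.
Codon 2 TTC (Phe): 2.6 per 1000.
Codon 3 TAT (Tyr): 39.5 per 1000.
Codon 4 ACT (Thr): 25.6 per 1000.
Codon 5 AGG (Arg): 2.5 per 1000.
Codon 6 ACC (Thr): 29.6 per 1000.
Codon 7 AAT (Asn): 33.7 per 1000.
Lowest frequency is 2.5 at codon 5.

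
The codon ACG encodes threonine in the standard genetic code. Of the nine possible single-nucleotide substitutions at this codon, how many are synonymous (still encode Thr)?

Position 1: none → 0 synonymous.
Position 2: none → 0 synonymous.
Position 3: ACT, ACC, ACA → 3 synonymous.
Total: 0 + 0 + 3 = 3.

3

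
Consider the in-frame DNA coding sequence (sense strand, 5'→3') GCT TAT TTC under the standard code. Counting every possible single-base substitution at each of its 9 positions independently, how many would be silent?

5

Codon 1 (GCT, Ala): 3 synonymous substitutions.
Codon 2 (TAT, Tyr): 1 synonymous substitution.
Codon 3 (TTC, Phe): 1 synonymous substitution.
Total: 3 + 1 + 1 = 5.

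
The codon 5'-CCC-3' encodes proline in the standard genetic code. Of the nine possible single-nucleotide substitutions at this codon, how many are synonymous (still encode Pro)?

3

Position 1: none → 0 synonymous.
Position 2: none → 0 synonymous.
Position 3: CCU, CCA, CCG → 3 synonymous.
Total: 0 + 0 + 3 = 3.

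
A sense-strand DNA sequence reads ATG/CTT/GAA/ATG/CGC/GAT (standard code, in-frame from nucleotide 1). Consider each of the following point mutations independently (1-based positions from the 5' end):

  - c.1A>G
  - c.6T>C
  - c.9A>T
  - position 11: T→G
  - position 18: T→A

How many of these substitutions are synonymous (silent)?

Codon 1: ATG (Met) → GTG (Val) — missense.
Codon 2: CTT (Leu) → CTC (Leu) — synonymous.
Codon 3: GAA (Glu) → GAT (Asp) — missense.
Codon 4: ATG (Met) → AGG (Arg) — missense.
Codon 6: GAT (Asp) → GAA (Glu) — missense.
Synonymous: 1 of 5.

1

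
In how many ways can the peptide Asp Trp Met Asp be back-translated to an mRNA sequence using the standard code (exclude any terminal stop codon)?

Asp: 2 codons.
Trp: 1 codon.
Met: 1 codon.
Asp: 2 codons.
2 × 1 × 1 × 2 = 4.

4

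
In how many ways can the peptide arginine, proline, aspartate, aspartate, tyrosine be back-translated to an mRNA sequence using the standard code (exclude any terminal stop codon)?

192

Arg: 6 codons.
Pro: 4 codons.
Asp: 2 codons.
Asp: 2 codons.
Tyr: 2 codons.
6 × 4 × 2 × 2 × 2 = 192.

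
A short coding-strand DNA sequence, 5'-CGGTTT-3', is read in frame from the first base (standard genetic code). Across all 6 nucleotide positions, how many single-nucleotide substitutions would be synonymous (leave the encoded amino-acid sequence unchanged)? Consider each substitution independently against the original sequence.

5

Codon 1 (CGG, Arg): 4 synonymous substitutions.
Codon 2 (TTT, Phe): 1 synonymous substitution.
Total: 4 + 1 = 5.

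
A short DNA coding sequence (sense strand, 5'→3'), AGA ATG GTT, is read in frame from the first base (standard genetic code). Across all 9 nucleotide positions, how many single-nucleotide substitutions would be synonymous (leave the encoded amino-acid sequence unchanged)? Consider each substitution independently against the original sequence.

5

Codon 1 (AGA, Arg): 2 synonymous substitutions.
Codon 2 (ATG, Met): 0 synonymous substitutions.
Codon 3 (GTT, Val): 3 synonymous substitutions.
Total: 2 + 0 + 3 = 5.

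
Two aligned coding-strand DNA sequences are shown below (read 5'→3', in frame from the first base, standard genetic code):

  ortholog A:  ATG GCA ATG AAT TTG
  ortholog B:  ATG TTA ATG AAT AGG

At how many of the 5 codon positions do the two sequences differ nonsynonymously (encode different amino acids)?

Codon 1: ATG Met / ATG Met — identical.
Codon 2: GCA Ala / TTA Leu — nonsynonymous.
Codon 3: ATG Met / ATG Met — identical.
Codon 4: AAT Asn / AAT Asn — identical.
Codon 5: TTG Leu / AGG Arg — nonsynonymous.
Nonsynonymous differences: 2.

2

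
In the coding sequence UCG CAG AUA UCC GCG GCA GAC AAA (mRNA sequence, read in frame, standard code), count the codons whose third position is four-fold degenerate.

Codon 1 UCG (Ser): third position 4-fold.
Codon 2 CAG (Gln): third position 2-fold.
Codon 3 AUA (Ile): third position 3-fold.
Codon 4 UCC (Ser): third position 4-fold.
Codon 5 GCG (Ala): third position 4-fold.
Codon 6 GCA (Ala): third position 4-fold.
Codon 7 GAC (Asp): third position 2-fold.
Codon 8 AAA (Lys): third position 2-fold.
Four-fold degenerate third positions: 4.

4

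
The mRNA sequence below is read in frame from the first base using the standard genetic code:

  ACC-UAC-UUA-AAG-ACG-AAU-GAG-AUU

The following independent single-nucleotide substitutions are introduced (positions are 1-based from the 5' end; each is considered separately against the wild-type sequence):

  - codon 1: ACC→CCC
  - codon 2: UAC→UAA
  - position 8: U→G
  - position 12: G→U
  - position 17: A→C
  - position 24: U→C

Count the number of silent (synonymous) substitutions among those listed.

1

Codon 1: ACC (Thr) → CCC (Pro) — missense.
Codon 2: UAC (Tyr) → UAA (Stop) — nonsense.
Codon 3: UUA (Leu) → UGA (Stop) — nonsense.
Codon 4: AAG (Lys) → AAU (Asn) — missense.
Codon 6: AAU (Asn) → ACU (Thr) — missense.
Codon 8: AUU (Ile) → AUC (Ile) — synonymous.
Synonymous: 1 of 6.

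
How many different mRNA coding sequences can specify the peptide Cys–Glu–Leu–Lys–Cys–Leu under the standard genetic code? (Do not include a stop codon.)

576

Cys: 2 codons.
Glu: 2 codons.
Leu: 6 codons.
Lys: 2 codons.
Cys: 2 codons.
Leu: 6 codons.
2 × 2 × 6 × 2 × 2 × 6 = 576.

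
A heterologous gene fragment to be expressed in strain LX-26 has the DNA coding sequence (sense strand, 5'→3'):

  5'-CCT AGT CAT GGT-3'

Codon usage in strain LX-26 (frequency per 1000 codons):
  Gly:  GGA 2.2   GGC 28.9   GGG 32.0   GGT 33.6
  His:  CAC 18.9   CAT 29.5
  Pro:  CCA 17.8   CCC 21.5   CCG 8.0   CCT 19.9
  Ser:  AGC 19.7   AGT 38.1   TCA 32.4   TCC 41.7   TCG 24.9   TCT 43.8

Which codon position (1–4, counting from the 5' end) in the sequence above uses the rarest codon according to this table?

1

Codon 1 CCT (Pro): 19.9 per 1000.
Codon 2 AGT (Ser): 38.1 per 1000.
Codon 3 CAT (His): 29.5 per 1000.
Codon 4 GGT (Gly): 33.6 per 1000.
Lowest frequency is 19.9 at codon 1.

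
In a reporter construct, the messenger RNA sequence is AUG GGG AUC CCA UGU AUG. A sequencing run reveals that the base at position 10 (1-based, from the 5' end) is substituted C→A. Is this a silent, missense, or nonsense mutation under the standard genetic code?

missense

Position 10 falls in codon 4: CCA → Pro.
After the substitution the codon is ACA → Thr.
Pro ≠ Thr, so this is a missense mutation.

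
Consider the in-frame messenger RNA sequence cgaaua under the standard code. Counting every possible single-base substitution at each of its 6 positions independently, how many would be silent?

Codon 1 (CGA, Arg): 4 synonymous substitutions.
Codon 2 (AUA, Ile): 2 synonymous substitutions.
Total: 4 + 2 = 6.

6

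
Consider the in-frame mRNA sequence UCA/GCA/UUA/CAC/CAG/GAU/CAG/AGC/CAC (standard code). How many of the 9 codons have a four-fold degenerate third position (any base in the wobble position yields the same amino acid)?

Codon 1 UCA (Ser): third position 4-fold.
Codon 2 GCA (Ala): third position 4-fold.
Codon 3 UUA (Leu): third position 2-fold.
Codon 4 CAC (His): third position 2-fold.
Codon 5 CAG (Gln): third position 2-fold.
Codon 6 GAU (Asp): third position 2-fold.
Codon 7 CAG (Gln): third position 2-fold.
Codon 8 AGC (Ser): third position 2-fold.
Codon 9 CAC (His): third position 2-fold.
Four-fold degenerate third positions: 2.

2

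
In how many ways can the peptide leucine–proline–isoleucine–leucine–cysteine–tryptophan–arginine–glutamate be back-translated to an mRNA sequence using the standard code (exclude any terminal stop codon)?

Leu: 6 codons.
Pro: 4 codons.
Ile: 3 codons.
Leu: 6 codons.
Cys: 2 codons.
Trp: 1 codon.
Arg: 6 codons.
Glu: 2 codons.
6 × 4 × 3 × 6 × 2 × 1 × 6 × 2 = 10368.

10368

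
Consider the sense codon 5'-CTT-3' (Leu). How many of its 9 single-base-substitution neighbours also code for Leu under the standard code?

Position 1: none → 0 synonymous.
Position 2: none → 0 synonymous.
Position 3: CTC, CTA, CTG → 3 synonymous.
Total: 0 + 0 + 3 = 3.

3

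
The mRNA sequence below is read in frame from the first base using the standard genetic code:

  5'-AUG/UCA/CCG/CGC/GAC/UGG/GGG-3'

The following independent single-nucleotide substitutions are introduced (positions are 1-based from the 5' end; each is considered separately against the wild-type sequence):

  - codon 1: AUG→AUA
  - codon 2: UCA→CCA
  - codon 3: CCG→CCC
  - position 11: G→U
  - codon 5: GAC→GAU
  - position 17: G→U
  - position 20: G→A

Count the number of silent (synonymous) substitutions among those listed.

2

Codon 1: AUG (Met) → AUA (Ile) — missense.
Codon 2: UCA (Ser) → CCA (Pro) — missense.
Codon 3: CCG (Pro) → CCC (Pro) — synonymous.
Codon 4: CGC (Arg) → CUC (Leu) — missense.
Codon 5: GAC (Asp) → GAU (Asp) — synonymous.
Codon 6: UGG (Trp) → UUG (Leu) — missense.
Codon 7: GGG (Gly) → GAG (Glu) — missense.
Synonymous: 2 of 7.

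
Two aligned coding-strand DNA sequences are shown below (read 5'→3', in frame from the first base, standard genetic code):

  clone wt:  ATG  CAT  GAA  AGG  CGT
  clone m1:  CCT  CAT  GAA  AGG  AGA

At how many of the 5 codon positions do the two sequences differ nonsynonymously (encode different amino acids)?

Codon 1: ATG Met / CCT Pro — nonsynonymous.
Codon 2: CAT His / CAT His — identical.
Codon 3: GAA Glu / GAA Glu — identical.
Codon 4: AGG Arg / AGG Arg — identical.
Codon 5: CGT Arg / AGA Arg — synonymous.
Nonsynonymous differences: 1.

1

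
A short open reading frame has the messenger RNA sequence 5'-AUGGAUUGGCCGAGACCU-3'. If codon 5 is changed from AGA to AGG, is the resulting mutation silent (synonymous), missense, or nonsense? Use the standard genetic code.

silent

Position 15 falls in codon 5: AGA → Arg.
After the substitution the codon is AGG → Arg.
Both encode Arg, so the change is synonymous.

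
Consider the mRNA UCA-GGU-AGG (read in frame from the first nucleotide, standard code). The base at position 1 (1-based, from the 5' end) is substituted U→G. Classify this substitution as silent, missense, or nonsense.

missense

Position 1 falls in codon 1: UCA → Ser.
After the substitution the codon is GCA → Ala.
Ser ≠ Ala, so this is a missense mutation.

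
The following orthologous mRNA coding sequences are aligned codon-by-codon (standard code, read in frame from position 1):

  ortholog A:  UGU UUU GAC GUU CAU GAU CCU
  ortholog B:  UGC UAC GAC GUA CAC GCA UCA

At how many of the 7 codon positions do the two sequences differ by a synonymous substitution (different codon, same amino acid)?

Codon 1: UGU Cys / UGC Cys — synonymous.
Codon 2: UUU Phe / UAC Tyr — nonsynonymous.
Codon 3: GAC Asp / GAC Asp — identical.
Codon 4: GUU Val / GUA Val — synonymous.
Codon 5: CAU His / CAC His — synonymous.
Codon 6: GAU Asp / GCA Ala — nonsynonymous.
Codon 7: CCU Pro / UCA Ser — nonsynonymous.
Synonymous differences: 3.

3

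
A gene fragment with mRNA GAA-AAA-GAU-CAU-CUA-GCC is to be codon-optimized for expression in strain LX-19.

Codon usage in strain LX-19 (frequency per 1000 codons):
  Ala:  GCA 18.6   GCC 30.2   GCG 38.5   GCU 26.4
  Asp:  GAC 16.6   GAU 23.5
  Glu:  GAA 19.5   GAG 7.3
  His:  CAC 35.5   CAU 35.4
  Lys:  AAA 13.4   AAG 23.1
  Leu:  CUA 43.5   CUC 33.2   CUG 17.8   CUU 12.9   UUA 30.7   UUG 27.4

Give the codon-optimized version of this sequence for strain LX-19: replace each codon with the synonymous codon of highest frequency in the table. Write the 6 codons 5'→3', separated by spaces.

GAA AAG GAU CAC CUA GCG

Codon 1 (Glu): best is GAA at 19.5.
Codon 2 (Lys): best is AAG at 23.1.
Codon 3 (Asp): best is GAU at 23.5.
Codon 4 (His): best is CAC at 35.5.
Codon 5 (Leu): best is CUA at 43.5.
Codon 6 (Ala): best is GCG at 38.5.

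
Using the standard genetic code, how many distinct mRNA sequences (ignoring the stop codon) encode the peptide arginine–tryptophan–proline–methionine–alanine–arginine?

576

Arg: 6 codons.
Trp: 1 codon.
Pro: 4 codons.
Met: 1 codon.
Ala: 4 codons.
Arg: 6 codons.
6 × 1 × 4 × 1 × 4 × 6 = 576.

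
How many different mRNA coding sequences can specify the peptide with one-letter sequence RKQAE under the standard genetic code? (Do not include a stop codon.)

192

Arg: 6 codons.
Lys: 2 codons.
Gln: 2 codons.
Ala: 4 codons.
Glu: 2 codons.
6 × 2 × 2 × 4 × 2 = 192.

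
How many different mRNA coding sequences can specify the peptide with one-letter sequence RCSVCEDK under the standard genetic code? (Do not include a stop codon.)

4608

Arg: 6 codons.
Cys: 2 codons.
Ser: 6 codons.
Val: 4 codons.
Cys: 2 codons.
Glu: 2 codons.
Asp: 2 codons.
Lys: 2 codons.
6 × 2 × 6 × 4 × 2 × 2 × 2 × 2 = 4608.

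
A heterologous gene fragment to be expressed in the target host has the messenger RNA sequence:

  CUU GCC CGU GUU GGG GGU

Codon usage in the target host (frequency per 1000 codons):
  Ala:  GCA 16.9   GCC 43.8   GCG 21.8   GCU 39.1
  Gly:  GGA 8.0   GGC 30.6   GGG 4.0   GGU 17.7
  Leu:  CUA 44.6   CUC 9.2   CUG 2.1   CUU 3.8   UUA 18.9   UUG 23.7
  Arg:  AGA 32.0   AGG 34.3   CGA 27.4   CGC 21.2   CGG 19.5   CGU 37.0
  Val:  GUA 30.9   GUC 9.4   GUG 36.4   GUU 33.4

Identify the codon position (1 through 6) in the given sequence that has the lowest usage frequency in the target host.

Codon 1 CUU (Leu): 3.8 per 1000.
Codon 2 GCC (Ala): 43.8 per 1000.
Codon 3 CGU (Arg): 37.0 per 1000.
Codon 4 GUU (Val): 33.4 per 1000.
Codon 5 GGG (Gly): 4.0 per 1000.
Codon 6 GGU (Gly): 17.7 per 1000.
Lowest frequency is 3.8 at codon 1.

1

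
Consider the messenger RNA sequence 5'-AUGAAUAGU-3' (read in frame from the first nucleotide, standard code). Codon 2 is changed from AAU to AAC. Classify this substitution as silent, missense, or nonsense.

silent

Position 6 falls in codon 2: AAU → Asn.
After the substitution the codon is AAC → Asn.
Both encode Asn, so the change is synonymous.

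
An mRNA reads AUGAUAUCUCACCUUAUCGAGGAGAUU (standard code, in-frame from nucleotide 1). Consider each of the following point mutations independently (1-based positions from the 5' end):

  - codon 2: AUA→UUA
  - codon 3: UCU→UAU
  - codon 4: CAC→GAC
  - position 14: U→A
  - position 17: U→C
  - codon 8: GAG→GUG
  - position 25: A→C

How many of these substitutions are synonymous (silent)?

Codon 2: AUA (Ile) → UUA (Leu) — missense.
Codon 3: UCU (Ser) → UAU (Tyr) — missense.
Codon 4: CAC (His) → GAC (Asp) — missense.
Codon 5: CUU (Leu) → CAU (His) — missense.
Codon 6: AUC (Ile) → ACC (Thr) — missense.
Codon 8: GAG (Glu) → GUG (Val) — missense.
Codon 9: AUU (Ile) → CUU (Leu) — missense.
Synonymous: 0 of 7.

0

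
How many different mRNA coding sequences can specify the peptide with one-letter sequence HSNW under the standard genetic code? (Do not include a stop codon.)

His: 2 codons.
Ser: 6 codons.
Asn: 2 codons.
Trp: 1 codon.
2 × 6 × 2 × 1 = 24.

24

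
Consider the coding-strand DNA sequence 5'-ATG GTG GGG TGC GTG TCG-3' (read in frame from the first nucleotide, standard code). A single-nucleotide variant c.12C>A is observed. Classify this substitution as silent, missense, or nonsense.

Position 12 falls in codon 4: TGC → Cys.
After the substitution the codon is TGA → Stop.
The new codon is a stop codon, so this is a nonsense mutation.

nonsense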